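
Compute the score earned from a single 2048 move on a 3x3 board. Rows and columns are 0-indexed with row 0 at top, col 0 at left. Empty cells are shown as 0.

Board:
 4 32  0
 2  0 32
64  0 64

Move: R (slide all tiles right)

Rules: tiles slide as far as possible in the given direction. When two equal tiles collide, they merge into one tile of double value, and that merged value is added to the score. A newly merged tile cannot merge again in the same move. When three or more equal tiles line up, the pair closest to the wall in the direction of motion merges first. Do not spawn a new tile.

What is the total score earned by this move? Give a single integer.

Answer: 128

Derivation:
Slide right:
row 0: [4, 32, 0] -> [0, 4, 32]  score +0 (running 0)
row 1: [2, 0, 32] -> [0, 2, 32]  score +0 (running 0)
row 2: [64, 0, 64] -> [0, 0, 128]  score +128 (running 128)
Board after move:
  0   4  32
  0   2  32
  0   0 128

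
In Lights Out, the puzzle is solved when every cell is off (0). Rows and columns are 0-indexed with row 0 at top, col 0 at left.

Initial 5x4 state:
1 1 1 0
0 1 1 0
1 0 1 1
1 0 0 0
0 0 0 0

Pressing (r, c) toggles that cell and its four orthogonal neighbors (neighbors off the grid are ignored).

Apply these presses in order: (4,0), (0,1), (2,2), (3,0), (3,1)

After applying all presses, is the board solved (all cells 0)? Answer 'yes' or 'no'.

After press 1 at (4,0):
1 1 1 0
0 1 1 0
1 0 1 1
0 0 0 0
1 1 0 0

After press 2 at (0,1):
0 0 0 0
0 0 1 0
1 0 1 1
0 0 0 0
1 1 0 0

After press 3 at (2,2):
0 0 0 0
0 0 0 0
1 1 0 0
0 0 1 0
1 1 0 0

After press 4 at (3,0):
0 0 0 0
0 0 0 0
0 1 0 0
1 1 1 0
0 1 0 0

After press 5 at (3,1):
0 0 0 0
0 0 0 0
0 0 0 0
0 0 0 0
0 0 0 0

Lights still on: 0

Answer: yes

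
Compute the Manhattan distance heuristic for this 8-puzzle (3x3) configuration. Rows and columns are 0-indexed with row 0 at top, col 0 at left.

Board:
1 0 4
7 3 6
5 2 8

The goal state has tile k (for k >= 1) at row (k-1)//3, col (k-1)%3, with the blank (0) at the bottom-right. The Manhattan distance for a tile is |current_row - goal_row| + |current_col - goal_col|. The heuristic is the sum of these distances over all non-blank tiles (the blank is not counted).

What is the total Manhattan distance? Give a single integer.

Tile 1: (0,0)->(0,0) = 0
Tile 4: (0,2)->(1,0) = 3
Tile 7: (1,0)->(2,0) = 1
Tile 3: (1,1)->(0,2) = 2
Tile 6: (1,2)->(1,2) = 0
Tile 5: (2,0)->(1,1) = 2
Tile 2: (2,1)->(0,1) = 2
Tile 8: (2,2)->(2,1) = 1
Sum: 0 + 3 + 1 + 2 + 0 + 2 + 2 + 1 = 11

Answer: 11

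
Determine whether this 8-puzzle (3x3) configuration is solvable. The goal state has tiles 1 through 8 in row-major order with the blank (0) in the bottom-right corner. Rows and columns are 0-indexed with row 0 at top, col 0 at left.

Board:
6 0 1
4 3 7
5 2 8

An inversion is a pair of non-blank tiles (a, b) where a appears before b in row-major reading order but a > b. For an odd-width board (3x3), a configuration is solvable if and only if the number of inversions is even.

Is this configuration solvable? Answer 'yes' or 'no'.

Answer: no

Derivation:
Inversions (pairs i<j in row-major order where tile[i] > tile[j] > 0): 11
11 is odd, so the puzzle is not solvable.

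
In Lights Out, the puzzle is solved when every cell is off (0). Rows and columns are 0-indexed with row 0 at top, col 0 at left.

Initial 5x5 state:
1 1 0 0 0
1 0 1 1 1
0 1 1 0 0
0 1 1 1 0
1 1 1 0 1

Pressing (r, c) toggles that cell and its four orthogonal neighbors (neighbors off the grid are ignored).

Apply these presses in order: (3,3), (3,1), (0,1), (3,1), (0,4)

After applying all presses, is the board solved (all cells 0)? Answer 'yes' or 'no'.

After press 1 at (3,3):
1 1 0 0 0
1 0 1 1 1
0 1 1 1 0
0 1 0 0 1
1 1 1 1 1

After press 2 at (3,1):
1 1 0 0 0
1 0 1 1 1
0 0 1 1 0
1 0 1 0 1
1 0 1 1 1

After press 3 at (0,1):
0 0 1 0 0
1 1 1 1 1
0 0 1 1 0
1 0 1 0 1
1 0 1 1 1

After press 4 at (3,1):
0 0 1 0 0
1 1 1 1 1
0 1 1 1 0
0 1 0 0 1
1 1 1 1 1

After press 5 at (0,4):
0 0 1 1 1
1 1 1 1 0
0 1 1 1 0
0 1 0 0 1
1 1 1 1 1

Lights still on: 17

Answer: no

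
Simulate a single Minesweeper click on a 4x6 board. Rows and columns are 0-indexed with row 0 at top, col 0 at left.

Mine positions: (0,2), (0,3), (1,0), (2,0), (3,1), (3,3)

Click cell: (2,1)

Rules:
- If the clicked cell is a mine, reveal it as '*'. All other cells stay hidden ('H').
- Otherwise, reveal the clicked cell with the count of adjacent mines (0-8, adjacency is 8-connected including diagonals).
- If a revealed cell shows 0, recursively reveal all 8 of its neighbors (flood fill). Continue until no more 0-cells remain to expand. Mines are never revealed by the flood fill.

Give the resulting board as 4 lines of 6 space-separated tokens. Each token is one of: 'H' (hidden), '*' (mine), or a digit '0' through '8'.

H H H H H H
H H H H H H
H 3 H H H H
H H H H H H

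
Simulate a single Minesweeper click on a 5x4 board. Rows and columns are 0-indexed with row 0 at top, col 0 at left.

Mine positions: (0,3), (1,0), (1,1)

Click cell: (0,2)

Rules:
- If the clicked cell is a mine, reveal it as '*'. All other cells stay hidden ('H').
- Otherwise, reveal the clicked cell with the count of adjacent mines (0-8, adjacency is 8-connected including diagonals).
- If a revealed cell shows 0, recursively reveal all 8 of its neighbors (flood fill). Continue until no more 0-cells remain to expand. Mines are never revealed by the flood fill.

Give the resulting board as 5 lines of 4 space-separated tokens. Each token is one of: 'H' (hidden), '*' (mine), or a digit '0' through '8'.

H H 2 H
H H H H
H H H H
H H H H
H H H H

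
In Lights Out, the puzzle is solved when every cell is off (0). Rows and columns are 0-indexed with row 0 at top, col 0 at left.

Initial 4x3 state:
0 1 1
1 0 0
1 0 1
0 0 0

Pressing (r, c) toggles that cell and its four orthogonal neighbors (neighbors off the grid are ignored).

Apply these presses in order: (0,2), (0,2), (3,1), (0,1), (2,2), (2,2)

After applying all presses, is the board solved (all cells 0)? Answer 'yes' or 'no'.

After press 1 at (0,2):
0 0 0
1 0 1
1 0 1
0 0 0

After press 2 at (0,2):
0 1 1
1 0 0
1 0 1
0 0 0

After press 3 at (3,1):
0 1 1
1 0 0
1 1 1
1 1 1

After press 4 at (0,1):
1 0 0
1 1 0
1 1 1
1 1 1

After press 5 at (2,2):
1 0 0
1 1 1
1 0 0
1 1 0

After press 6 at (2,2):
1 0 0
1 1 0
1 1 1
1 1 1

Lights still on: 9

Answer: no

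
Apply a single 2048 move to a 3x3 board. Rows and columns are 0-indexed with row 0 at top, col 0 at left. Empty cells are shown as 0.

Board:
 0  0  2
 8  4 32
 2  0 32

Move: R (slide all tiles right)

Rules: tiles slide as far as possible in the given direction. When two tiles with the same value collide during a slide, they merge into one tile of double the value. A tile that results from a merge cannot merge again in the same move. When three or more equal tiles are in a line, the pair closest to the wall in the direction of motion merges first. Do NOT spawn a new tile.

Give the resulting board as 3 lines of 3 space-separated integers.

Slide right:
row 0: [0, 0, 2] -> [0, 0, 2]
row 1: [8, 4, 32] -> [8, 4, 32]
row 2: [2, 0, 32] -> [0, 2, 32]

Answer:  0  0  2
 8  4 32
 0  2 32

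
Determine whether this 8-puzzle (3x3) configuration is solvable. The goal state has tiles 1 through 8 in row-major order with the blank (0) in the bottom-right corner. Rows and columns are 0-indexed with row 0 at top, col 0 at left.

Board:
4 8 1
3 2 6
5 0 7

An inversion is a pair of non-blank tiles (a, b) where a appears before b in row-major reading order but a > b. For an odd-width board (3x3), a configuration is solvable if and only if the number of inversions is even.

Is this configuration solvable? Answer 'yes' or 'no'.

Answer: no

Derivation:
Inversions (pairs i<j in row-major order where tile[i] > tile[j] > 0): 11
11 is odd, so the puzzle is not solvable.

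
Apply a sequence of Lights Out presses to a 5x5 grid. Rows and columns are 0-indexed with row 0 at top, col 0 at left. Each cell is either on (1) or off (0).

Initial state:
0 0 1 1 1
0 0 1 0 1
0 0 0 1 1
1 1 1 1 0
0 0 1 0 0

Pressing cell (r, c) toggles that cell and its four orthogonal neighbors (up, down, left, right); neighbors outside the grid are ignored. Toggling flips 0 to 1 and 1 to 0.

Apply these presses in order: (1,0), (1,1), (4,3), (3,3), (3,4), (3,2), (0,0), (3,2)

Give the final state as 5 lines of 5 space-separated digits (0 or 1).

After press 1 at (1,0):
1 0 1 1 1
1 1 1 0 1
1 0 0 1 1
1 1 1 1 0
0 0 1 0 0

After press 2 at (1,1):
1 1 1 1 1
0 0 0 0 1
1 1 0 1 1
1 1 1 1 0
0 0 1 0 0

After press 3 at (4,3):
1 1 1 1 1
0 0 0 0 1
1 1 0 1 1
1 1 1 0 0
0 0 0 1 1

After press 4 at (3,3):
1 1 1 1 1
0 0 0 0 1
1 1 0 0 1
1 1 0 1 1
0 0 0 0 1

After press 5 at (3,4):
1 1 1 1 1
0 0 0 0 1
1 1 0 0 0
1 1 0 0 0
0 0 0 0 0

After press 6 at (3,2):
1 1 1 1 1
0 0 0 0 1
1 1 1 0 0
1 0 1 1 0
0 0 1 0 0

After press 7 at (0,0):
0 0 1 1 1
1 0 0 0 1
1 1 1 0 0
1 0 1 1 0
0 0 1 0 0

After press 8 at (3,2):
0 0 1 1 1
1 0 0 0 1
1 1 0 0 0
1 1 0 0 0
0 0 0 0 0

Answer: 0 0 1 1 1
1 0 0 0 1
1 1 0 0 0
1 1 0 0 0
0 0 0 0 0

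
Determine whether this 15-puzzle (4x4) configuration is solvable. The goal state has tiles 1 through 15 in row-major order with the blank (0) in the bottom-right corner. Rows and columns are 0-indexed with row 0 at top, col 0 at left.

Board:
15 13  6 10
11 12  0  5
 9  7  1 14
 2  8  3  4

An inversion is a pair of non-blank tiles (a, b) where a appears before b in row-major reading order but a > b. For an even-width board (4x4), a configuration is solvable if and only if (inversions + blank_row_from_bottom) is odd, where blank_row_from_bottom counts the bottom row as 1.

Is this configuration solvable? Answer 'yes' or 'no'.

Answer: no

Derivation:
Inversions: 75
Blank is in row 1 (0-indexed from top), which is row 3 counting from the bottom (bottom = 1).
75 + 3 = 78, which is even, so the puzzle is not solvable.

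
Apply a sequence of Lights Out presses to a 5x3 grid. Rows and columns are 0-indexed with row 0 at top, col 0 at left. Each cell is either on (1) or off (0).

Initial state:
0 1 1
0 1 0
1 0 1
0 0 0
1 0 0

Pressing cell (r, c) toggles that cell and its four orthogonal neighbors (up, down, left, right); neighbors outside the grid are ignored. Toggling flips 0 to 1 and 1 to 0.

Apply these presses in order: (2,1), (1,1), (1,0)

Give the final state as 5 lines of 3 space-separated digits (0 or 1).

Answer: 1 0 1
0 0 1
1 0 0
0 1 0
1 0 0

Derivation:
After press 1 at (2,1):
0 1 1
0 0 0
0 1 0
0 1 0
1 0 0

After press 2 at (1,1):
0 0 1
1 1 1
0 0 0
0 1 0
1 0 0

After press 3 at (1,0):
1 0 1
0 0 1
1 0 0
0 1 0
1 0 0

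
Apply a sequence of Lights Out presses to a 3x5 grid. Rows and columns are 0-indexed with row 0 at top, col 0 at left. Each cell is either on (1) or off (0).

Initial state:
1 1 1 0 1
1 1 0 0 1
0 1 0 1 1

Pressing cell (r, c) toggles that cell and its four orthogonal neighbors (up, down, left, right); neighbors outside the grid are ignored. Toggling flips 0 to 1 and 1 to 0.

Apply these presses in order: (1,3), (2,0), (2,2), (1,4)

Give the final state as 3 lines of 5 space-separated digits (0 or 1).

After press 1 at (1,3):
1 1 1 1 1
1 1 1 1 0
0 1 0 0 1

After press 2 at (2,0):
1 1 1 1 1
0 1 1 1 0
1 0 0 0 1

After press 3 at (2,2):
1 1 1 1 1
0 1 0 1 0
1 1 1 1 1

After press 4 at (1,4):
1 1 1 1 0
0 1 0 0 1
1 1 1 1 0

Answer: 1 1 1 1 0
0 1 0 0 1
1 1 1 1 0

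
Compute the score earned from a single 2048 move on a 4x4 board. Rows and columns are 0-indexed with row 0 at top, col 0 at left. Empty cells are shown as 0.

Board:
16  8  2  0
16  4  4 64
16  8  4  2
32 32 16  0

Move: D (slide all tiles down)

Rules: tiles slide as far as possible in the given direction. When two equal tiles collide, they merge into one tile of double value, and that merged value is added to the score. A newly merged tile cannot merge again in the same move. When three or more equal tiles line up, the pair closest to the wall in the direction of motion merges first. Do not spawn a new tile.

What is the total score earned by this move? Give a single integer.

Slide down:
col 0: [16, 16, 16, 32] -> [0, 16, 32, 32]  score +32 (running 32)
col 1: [8, 4, 8, 32] -> [8, 4, 8, 32]  score +0 (running 32)
col 2: [2, 4, 4, 16] -> [0, 2, 8, 16]  score +8 (running 40)
col 3: [0, 64, 2, 0] -> [0, 0, 64, 2]  score +0 (running 40)
Board after move:
 0  8  0  0
16  4  2  0
32  8  8 64
32 32 16  2

Answer: 40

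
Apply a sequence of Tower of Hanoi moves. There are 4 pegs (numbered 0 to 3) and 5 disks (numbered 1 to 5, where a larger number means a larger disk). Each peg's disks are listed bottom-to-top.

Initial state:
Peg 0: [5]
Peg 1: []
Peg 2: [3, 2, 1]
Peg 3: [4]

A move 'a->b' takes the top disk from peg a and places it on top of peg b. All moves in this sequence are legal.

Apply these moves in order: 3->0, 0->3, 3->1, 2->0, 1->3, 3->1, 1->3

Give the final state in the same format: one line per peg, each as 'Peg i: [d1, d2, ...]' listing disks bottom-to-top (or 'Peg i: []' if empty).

Answer: Peg 0: [5, 1]
Peg 1: []
Peg 2: [3, 2]
Peg 3: [4]

Derivation:
After move 1 (3->0):
Peg 0: [5, 4]
Peg 1: []
Peg 2: [3, 2, 1]
Peg 3: []

After move 2 (0->3):
Peg 0: [5]
Peg 1: []
Peg 2: [3, 2, 1]
Peg 3: [4]

After move 3 (3->1):
Peg 0: [5]
Peg 1: [4]
Peg 2: [3, 2, 1]
Peg 3: []

After move 4 (2->0):
Peg 0: [5, 1]
Peg 1: [4]
Peg 2: [3, 2]
Peg 3: []

After move 5 (1->3):
Peg 0: [5, 1]
Peg 1: []
Peg 2: [3, 2]
Peg 3: [4]

After move 6 (3->1):
Peg 0: [5, 1]
Peg 1: [4]
Peg 2: [3, 2]
Peg 3: []

After move 7 (1->3):
Peg 0: [5, 1]
Peg 1: []
Peg 2: [3, 2]
Peg 3: [4]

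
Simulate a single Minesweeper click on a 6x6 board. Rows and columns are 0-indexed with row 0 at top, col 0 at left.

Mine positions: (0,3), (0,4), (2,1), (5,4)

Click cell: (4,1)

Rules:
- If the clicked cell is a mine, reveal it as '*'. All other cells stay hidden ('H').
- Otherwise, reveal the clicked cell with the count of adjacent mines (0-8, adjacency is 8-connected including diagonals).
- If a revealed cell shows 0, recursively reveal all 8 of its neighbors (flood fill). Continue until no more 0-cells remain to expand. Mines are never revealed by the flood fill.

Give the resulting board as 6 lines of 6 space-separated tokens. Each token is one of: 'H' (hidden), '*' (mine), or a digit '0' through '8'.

H H H H H H
H H 2 2 2 1
H H 1 0 0 0
1 1 1 0 0 0
0 0 0 1 1 1
0 0 0 1 H H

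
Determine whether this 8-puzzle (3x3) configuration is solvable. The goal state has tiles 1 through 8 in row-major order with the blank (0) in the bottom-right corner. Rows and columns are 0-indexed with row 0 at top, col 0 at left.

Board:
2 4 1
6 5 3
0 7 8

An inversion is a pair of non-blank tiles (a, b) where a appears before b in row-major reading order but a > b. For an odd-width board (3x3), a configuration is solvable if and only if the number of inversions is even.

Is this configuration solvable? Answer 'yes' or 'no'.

Inversions (pairs i<j in row-major order where tile[i] > tile[j] > 0): 6
6 is even, so the puzzle is solvable.

Answer: yes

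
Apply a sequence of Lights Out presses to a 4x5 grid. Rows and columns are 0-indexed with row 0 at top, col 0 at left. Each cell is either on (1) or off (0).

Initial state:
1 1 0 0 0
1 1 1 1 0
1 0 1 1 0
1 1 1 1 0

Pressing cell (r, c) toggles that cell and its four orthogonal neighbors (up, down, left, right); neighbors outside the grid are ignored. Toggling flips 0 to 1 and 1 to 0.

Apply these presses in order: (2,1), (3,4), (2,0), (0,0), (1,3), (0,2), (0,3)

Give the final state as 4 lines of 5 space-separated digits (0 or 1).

After press 1 at (2,1):
1 1 0 0 0
1 0 1 1 0
0 1 0 1 0
1 0 1 1 0

After press 2 at (3,4):
1 1 0 0 0
1 0 1 1 0
0 1 0 1 1
1 0 1 0 1

After press 3 at (2,0):
1 1 0 0 0
0 0 1 1 0
1 0 0 1 1
0 0 1 0 1

After press 4 at (0,0):
0 0 0 0 0
1 0 1 1 0
1 0 0 1 1
0 0 1 0 1

After press 5 at (1,3):
0 0 0 1 0
1 0 0 0 1
1 0 0 0 1
0 0 1 0 1

After press 6 at (0,2):
0 1 1 0 0
1 0 1 0 1
1 0 0 0 1
0 0 1 0 1

After press 7 at (0,3):
0 1 0 1 1
1 0 1 1 1
1 0 0 0 1
0 0 1 0 1

Answer: 0 1 0 1 1
1 0 1 1 1
1 0 0 0 1
0 0 1 0 1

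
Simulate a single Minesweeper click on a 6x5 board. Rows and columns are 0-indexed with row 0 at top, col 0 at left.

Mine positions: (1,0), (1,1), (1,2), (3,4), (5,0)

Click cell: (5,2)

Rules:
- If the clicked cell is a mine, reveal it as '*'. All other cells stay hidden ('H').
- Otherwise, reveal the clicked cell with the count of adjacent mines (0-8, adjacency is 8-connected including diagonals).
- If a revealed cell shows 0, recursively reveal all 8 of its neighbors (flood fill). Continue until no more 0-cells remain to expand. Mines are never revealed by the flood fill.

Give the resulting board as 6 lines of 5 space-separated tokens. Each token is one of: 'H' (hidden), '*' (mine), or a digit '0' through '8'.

H H H H H
H H H H H
2 3 2 2 H
0 0 0 1 H
1 1 0 1 1
H 1 0 0 0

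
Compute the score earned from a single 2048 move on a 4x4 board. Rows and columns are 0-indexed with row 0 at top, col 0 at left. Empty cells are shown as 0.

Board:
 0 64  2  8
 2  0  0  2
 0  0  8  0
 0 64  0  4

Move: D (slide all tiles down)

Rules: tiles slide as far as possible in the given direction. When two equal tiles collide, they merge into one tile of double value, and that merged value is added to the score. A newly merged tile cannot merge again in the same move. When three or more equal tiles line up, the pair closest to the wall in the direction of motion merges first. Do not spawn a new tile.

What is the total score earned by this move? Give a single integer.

Answer: 128

Derivation:
Slide down:
col 0: [0, 2, 0, 0] -> [0, 0, 0, 2]  score +0 (running 0)
col 1: [64, 0, 0, 64] -> [0, 0, 0, 128]  score +128 (running 128)
col 2: [2, 0, 8, 0] -> [0, 0, 2, 8]  score +0 (running 128)
col 3: [8, 2, 0, 4] -> [0, 8, 2, 4]  score +0 (running 128)
Board after move:
  0   0   0   0
  0   0   0   8
  0   0   2   2
  2 128   8   4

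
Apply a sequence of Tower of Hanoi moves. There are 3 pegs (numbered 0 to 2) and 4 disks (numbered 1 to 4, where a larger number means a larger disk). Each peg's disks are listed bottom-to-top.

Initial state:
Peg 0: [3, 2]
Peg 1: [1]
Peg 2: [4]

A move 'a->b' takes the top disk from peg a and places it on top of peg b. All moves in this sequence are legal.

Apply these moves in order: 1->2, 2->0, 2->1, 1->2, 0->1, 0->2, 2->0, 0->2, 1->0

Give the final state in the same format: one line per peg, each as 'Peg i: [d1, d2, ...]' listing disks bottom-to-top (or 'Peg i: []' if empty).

After move 1 (1->2):
Peg 0: [3, 2]
Peg 1: []
Peg 2: [4, 1]

After move 2 (2->0):
Peg 0: [3, 2, 1]
Peg 1: []
Peg 2: [4]

After move 3 (2->1):
Peg 0: [3, 2, 1]
Peg 1: [4]
Peg 2: []

After move 4 (1->2):
Peg 0: [3, 2, 1]
Peg 1: []
Peg 2: [4]

After move 5 (0->1):
Peg 0: [3, 2]
Peg 1: [1]
Peg 2: [4]

After move 6 (0->2):
Peg 0: [3]
Peg 1: [1]
Peg 2: [4, 2]

After move 7 (2->0):
Peg 0: [3, 2]
Peg 1: [1]
Peg 2: [4]

After move 8 (0->2):
Peg 0: [3]
Peg 1: [1]
Peg 2: [4, 2]

After move 9 (1->0):
Peg 0: [3, 1]
Peg 1: []
Peg 2: [4, 2]

Answer: Peg 0: [3, 1]
Peg 1: []
Peg 2: [4, 2]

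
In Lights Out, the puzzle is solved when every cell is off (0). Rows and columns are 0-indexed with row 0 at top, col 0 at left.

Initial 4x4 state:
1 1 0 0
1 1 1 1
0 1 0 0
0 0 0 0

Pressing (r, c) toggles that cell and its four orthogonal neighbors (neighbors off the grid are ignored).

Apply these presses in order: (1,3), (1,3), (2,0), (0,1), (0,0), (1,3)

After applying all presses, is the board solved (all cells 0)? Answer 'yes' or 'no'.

After press 1 at (1,3):
1 1 0 1
1 1 0 0
0 1 0 1
0 0 0 0

After press 2 at (1,3):
1 1 0 0
1 1 1 1
0 1 0 0
0 0 0 0

After press 3 at (2,0):
1 1 0 0
0 1 1 1
1 0 0 0
1 0 0 0

After press 4 at (0,1):
0 0 1 0
0 0 1 1
1 0 0 0
1 0 0 0

After press 5 at (0,0):
1 1 1 0
1 0 1 1
1 0 0 0
1 0 0 0

After press 6 at (1,3):
1 1 1 1
1 0 0 0
1 0 0 1
1 0 0 0

Lights still on: 8

Answer: no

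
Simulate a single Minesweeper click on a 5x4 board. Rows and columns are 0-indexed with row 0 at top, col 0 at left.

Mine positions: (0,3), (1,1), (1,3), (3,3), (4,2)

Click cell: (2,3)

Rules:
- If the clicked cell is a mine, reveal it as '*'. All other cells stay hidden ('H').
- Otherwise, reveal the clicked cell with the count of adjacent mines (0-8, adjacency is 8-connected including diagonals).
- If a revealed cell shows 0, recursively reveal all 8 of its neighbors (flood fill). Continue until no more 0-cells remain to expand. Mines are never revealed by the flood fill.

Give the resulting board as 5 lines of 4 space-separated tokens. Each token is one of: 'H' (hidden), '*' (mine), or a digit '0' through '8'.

H H H H
H H H H
H H H 2
H H H H
H H H H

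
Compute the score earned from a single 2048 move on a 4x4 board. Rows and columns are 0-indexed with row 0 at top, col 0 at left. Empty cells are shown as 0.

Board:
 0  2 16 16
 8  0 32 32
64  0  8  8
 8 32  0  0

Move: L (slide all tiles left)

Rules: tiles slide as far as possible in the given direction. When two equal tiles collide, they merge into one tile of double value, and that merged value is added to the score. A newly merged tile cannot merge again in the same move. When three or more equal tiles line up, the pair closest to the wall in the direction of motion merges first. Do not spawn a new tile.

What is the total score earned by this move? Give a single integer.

Answer: 112

Derivation:
Slide left:
row 0: [0, 2, 16, 16] -> [2, 32, 0, 0]  score +32 (running 32)
row 1: [8, 0, 32, 32] -> [8, 64, 0, 0]  score +64 (running 96)
row 2: [64, 0, 8, 8] -> [64, 16, 0, 0]  score +16 (running 112)
row 3: [8, 32, 0, 0] -> [8, 32, 0, 0]  score +0 (running 112)
Board after move:
 2 32  0  0
 8 64  0  0
64 16  0  0
 8 32  0  0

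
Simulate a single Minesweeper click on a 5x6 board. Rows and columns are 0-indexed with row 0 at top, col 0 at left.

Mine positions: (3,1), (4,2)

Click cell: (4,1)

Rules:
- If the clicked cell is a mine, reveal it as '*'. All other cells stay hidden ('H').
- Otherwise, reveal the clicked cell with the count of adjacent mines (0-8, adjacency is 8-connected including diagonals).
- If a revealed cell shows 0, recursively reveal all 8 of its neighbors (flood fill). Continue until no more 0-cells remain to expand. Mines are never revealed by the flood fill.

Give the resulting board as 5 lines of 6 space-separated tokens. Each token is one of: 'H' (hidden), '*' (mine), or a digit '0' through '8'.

H H H H H H
H H H H H H
H H H H H H
H H H H H H
H 2 H H H H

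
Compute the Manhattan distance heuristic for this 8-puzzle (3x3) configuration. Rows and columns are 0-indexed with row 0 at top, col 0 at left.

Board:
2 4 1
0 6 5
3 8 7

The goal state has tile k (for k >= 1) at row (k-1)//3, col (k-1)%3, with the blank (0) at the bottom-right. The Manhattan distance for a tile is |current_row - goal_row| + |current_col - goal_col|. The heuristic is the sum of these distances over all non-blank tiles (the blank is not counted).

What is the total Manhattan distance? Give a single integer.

Tile 2: at (0,0), goal (0,1), distance |0-0|+|0-1| = 1
Tile 4: at (0,1), goal (1,0), distance |0-1|+|1-0| = 2
Tile 1: at (0,2), goal (0,0), distance |0-0|+|2-0| = 2
Tile 6: at (1,1), goal (1,2), distance |1-1|+|1-2| = 1
Tile 5: at (1,2), goal (1,1), distance |1-1|+|2-1| = 1
Tile 3: at (2,0), goal (0,2), distance |2-0|+|0-2| = 4
Tile 8: at (2,1), goal (2,1), distance |2-2|+|1-1| = 0
Tile 7: at (2,2), goal (2,0), distance |2-2|+|2-0| = 2
Sum: 1 + 2 + 2 + 1 + 1 + 4 + 0 + 2 = 13

Answer: 13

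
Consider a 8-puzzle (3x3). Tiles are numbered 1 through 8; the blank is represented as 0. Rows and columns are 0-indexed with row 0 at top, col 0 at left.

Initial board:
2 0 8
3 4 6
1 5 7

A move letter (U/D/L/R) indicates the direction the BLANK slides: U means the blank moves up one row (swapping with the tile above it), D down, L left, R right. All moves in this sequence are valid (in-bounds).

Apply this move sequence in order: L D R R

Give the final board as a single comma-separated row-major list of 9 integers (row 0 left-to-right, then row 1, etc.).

After move 1 (L):
0 2 8
3 4 6
1 5 7

After move 2 (D):
3 2 8
0 4 6
1 5 7

After move 3 (R):
3 2 8
4 0 6
1 5 7

After move 4 (R):
3 2 8
4 6 0
1 5 7

Answer: 3, 2, 8, 4, 6, 0, 1, 5, 7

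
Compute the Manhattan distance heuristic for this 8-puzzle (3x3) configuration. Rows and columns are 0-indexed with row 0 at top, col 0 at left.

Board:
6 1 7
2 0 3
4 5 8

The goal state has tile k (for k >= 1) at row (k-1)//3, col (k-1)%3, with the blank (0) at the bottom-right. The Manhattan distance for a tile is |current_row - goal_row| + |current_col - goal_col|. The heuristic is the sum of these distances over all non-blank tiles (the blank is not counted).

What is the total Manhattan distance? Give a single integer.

Answer: 14

Derivation:
Tile 6: at (0,0), goal (1,2), distance |0-1|+|0-2| = 3
Tile 1: at (0,1), goal (0,0), distance |0-0|+|1-0| = 1
Tile 7: at (0,2), goal (2,0), distance |0-2|+|2-0| = 4
Tile 2: at (1,0), goal (0,1), distance |1-0|+|0-1| = 2
Tile 3: at (1,2), goal (0,2), distance |1-0|+|2-2| = 1
Tile 4: at (2,0), goal (1,0), distance |2-1|+|0-0| = 1
Tile 5: at (2,1), goal (1,1), distance |2-1|+|1-1| = 1
Tile 8: at (2,2), goal (2,1), distance |2-2|+|2-1| = 1
Sum: 3 + 1 + 4 + 2 + 1 + 1 + 1 + 1 = 14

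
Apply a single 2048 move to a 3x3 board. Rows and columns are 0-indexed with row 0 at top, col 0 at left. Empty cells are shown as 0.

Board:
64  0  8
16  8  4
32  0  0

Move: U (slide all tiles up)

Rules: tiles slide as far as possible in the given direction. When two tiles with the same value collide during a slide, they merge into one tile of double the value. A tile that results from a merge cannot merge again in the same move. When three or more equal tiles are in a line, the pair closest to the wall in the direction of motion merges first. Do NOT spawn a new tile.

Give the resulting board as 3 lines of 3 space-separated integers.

Slide up:
col 0: [64, 16, 32] -> [64, 16, 32]
col 1: [0, 8, 0] -> [8, 0, 0]
col 2: [8, 4, 0] -> [8, 4, 0]

Answer: 64  8  8
16  0  4
32  0  0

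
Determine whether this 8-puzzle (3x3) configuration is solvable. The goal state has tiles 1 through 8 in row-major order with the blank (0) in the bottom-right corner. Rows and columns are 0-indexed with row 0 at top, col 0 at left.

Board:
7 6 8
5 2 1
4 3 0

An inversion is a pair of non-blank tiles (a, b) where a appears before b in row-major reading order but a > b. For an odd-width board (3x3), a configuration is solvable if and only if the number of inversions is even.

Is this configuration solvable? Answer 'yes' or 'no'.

Inversions (pairs i<j in row-major order where tile[i] > tile[j] > 0): 22
22 is even, so the puzzle is solvable.

Answer: yes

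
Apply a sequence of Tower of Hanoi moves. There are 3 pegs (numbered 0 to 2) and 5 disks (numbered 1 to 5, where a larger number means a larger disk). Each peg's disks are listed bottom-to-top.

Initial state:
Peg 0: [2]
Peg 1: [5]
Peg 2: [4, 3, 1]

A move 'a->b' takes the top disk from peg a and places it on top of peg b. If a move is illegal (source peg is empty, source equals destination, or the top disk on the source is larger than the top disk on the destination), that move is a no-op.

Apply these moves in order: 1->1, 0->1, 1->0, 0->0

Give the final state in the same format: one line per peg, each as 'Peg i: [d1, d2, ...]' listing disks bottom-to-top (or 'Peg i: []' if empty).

After move 1 (1->1):
Peg 0: [2]
Peg 1: [5]
Peg 2: [4, 3, 1]

After move 2 (0->1):
Peg 0: []
Peg 1: [5, 2]
Peg 2: [4, 3, 1]

After move 3 (1->0):
Peg 0: [2]
Peg 1: [5]
Peg 2: [4, 3, 1]

After move 4 (0->0):
Peg 0: [2]
Peg 1: [5]
Peg 2: [4, 3, 1]

Answer: Peg 0: [2]
Peg 1: [5]
Peg 2: [4, 3, 1]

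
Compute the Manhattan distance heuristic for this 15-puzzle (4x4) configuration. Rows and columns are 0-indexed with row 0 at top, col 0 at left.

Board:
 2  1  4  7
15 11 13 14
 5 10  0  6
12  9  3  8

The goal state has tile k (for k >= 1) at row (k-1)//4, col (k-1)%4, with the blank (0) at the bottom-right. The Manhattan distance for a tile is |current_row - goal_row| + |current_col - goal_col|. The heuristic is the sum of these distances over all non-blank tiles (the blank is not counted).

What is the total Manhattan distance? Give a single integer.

Answer: 34

Derivation:
Tile 2: at (0,0), goal (0,1), distance |0-0|+|0-1| = 1
Tile 1: at (0,1), goal (0,0), distance |0-0|+|1-0| = 1
Tile 4: at (0,2), goal (0,3), distance |0-0|+|2-3| = 1
Tile 7: at (0,3), goal (1,2), distance |0-1|+|3-2| = 2
Tile 15: at (1,0), goal (3,2), distance |1-3|+|0-2| = 4
Tile 11: at (1,1), goal (2,2), distance |1-2|+|1-2| = 2
Tile 13: at (1,2), goal (3,0), distance |1-3|+|2-0| = 4
Tile 14: at (1,3), goal (3,1), distance |1-3|+|3-1| = 4
Tile 5: at (2,0), goal (1,0), distance |2-1|+|0-0| = 1
Tile 10: at (2,1), goal (2,1), distance |2-2|+|1-1| = 0
Tile 6: at (2,3), goal (1,1), distance |2-1|+|3-1| = 3
Tile 12: at (3,0), goal (2,3), distance |3-2|+|0-3| = 4
Tile 9: at (3,1), goal (2,0), distance |3-2|+|1-0| = 2
Tile 3: at (3,2), goal (0,2), distance |3-0|+|2-2| = 3
Tile 8: at (3,3), goal (1,3), distance |3-1|+|3-3| = 2
Sum: 1 + 1 + 1 + 2 + 4 + 2 + 4 + 4 + 1 + 0 + 3 + 4 + 2 + 3 + 2 = 34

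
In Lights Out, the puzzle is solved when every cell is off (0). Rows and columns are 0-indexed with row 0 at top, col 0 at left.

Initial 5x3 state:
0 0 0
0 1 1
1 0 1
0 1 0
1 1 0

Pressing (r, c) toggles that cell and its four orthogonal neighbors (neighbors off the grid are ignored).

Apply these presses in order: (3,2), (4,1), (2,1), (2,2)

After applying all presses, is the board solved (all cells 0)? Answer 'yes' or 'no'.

After press 1 at (3,2):
0 0 0
0 1 1
1 0 0
0 0 1
1 1 1

After press 2 at (4,1):
0 0 0
0 1 1
1 0 0
0 1 1
0 0 0

After press 3 at (2,1):
0 0 0
0 0 1
0 1 1
0 0 1
0 0 0

After press 4 at (2,2):
0 0 0
0 0 0
0 0 0
0 0 0
0 0 0

Lights still on: 0

Answer: yes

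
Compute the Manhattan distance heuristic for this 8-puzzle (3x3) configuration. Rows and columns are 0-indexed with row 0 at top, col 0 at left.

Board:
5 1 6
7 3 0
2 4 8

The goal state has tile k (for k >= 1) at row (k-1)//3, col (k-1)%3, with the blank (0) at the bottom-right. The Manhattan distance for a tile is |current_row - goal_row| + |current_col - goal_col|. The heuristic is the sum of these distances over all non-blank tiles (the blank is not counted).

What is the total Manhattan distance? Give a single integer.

Tile 5: at (0,0), goal (1,1), distance |0-1|+|0-1| = 2
Tile 1: at (0,1), goal (0,0), distance |0-0|+|1-0| = 1
Tile 6: at (0,2), goal (1,2), distance |0-1|+|2-2| = 1
Tile 7: at (1,0), goal (2,0), distance |1-2|+|0-0| = 1
Tile 3: at (1,1), goal (0,2), distance |1-0|+|1-2| = 2
Tile 2: at (2,0), goal (0,1), distance |2-0|+|0-1| = 3
Tile 4: at (2,1), goal (1,0), distance |2-1|+|1-0| = 2
Tile 8: at (2,2), goal (2,1), distance |2-2|+|2-1| = 1
Sum: 2 + 1 + 1 + 1 + 2 + 3 + 2 + 1 = 13

Answer: 13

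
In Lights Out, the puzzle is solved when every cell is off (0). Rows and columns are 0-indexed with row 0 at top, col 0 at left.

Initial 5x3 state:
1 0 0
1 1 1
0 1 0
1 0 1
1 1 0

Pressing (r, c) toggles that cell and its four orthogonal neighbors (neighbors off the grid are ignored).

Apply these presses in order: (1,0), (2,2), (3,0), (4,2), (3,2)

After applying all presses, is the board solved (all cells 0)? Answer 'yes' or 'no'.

After press 1 at (1,0):
0 0 0
0 0 1
1 1 0
1 0 1
1 1 0

After press 2 at (2,2):
0 0 0
0 0 0
1 0 1
1 0 0
1 1 0

After press 3 at (3,0):
0 0 0
0 0 0
0 0 1
0 1 0
0 1 0

After press 4 at (4,2):
0 0 0
0 0 0
0 0 1
0 1 1
0 0 1

After press 5 at (3,2):
0 0 0
0 0 0
0 0 0
0 0 0
0 0 0

Lights still on: 0

Answer: yes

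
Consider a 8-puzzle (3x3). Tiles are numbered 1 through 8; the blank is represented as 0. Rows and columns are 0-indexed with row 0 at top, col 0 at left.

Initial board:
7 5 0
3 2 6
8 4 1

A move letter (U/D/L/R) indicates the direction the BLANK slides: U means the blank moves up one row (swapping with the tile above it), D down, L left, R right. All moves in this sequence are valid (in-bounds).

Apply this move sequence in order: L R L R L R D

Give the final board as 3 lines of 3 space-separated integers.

Answer: 7 5 6
3 2 0
8 4 1

Derivation:
After move 1 (L):
7 0 5
3 2 6
8 4 1

After move 2 (R):
7 5 0
3 2 6
8 4 1

After move 3 (L):
7 0 5
3 2 6
8 4 1

After move 4 (R):
7 5 0
3 2 6
8 4 1

After move 5 (L):
7 0 5
3 2 6
8 4 1

After move 6 (R):
7 5 0
3 2 6
8 4 1

After move 7 (D):
7 5 6
3 2 0
8 4 1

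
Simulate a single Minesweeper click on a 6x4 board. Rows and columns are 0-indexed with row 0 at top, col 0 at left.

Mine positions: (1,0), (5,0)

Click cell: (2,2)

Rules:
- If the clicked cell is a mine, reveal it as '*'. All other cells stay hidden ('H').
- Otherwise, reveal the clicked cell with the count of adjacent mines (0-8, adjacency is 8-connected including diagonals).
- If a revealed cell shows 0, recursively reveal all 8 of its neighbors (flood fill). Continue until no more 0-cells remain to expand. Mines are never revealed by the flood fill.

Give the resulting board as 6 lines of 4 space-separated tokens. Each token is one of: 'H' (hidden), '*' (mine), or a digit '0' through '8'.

H 1 0 0
H 1 0 0
1 1 0 0
0 0 0 0
1 1 0 0
H 1 0 0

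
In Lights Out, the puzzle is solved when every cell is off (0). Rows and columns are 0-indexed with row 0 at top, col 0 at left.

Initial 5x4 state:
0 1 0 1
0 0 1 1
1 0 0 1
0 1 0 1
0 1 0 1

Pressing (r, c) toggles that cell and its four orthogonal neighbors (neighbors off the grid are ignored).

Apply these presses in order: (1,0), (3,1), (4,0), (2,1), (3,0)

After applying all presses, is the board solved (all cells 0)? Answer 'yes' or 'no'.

After press 1 at (1,0):
1 1 0 1
1 1 1 1
0 0 0 1
0 1 0 1
0 1 0 1

After press 2 at (3,1):
1 1 0 1
1 1 1 1
0 1 0 1
1 0 1 1
0 0 0 1

After press 3 at (4,0):
1 1 0 1
1 1 1 1
0 1 0 1
0 0 1 1
1 1 0 1

After press 4 at (2,1):
1 1 0 1
1 0 1 1
1 0 1 1
0 1 1 1
1 1 0 1

After press 5 at (3,0):
1 1 0 1
1 0 1 1
0 0 1 1
1 0 1 1
0 1 0 1

Lights still on: 13

Answer: no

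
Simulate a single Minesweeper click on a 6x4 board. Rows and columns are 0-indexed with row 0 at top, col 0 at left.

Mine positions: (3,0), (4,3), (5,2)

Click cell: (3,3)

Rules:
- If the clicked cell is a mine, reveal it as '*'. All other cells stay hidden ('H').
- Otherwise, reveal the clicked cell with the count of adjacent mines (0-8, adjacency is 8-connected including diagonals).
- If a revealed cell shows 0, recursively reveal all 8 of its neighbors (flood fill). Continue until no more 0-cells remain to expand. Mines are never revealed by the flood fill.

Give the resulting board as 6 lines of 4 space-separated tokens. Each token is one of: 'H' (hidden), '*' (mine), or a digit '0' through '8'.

H H H H
H H H H
H H H H
H H H 1
H H H H
H H H H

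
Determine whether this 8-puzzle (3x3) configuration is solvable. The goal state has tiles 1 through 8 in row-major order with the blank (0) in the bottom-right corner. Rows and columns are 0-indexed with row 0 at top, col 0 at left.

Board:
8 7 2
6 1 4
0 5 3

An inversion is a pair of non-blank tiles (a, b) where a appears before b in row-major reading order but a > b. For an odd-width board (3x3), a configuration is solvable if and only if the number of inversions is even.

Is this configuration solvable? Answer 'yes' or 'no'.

Answer: yes

Derivation:
Inversions (pairs i<j in row-major order where tile[i] > tile[j] > 0): 20
20 is even, so the puzzle is solvable.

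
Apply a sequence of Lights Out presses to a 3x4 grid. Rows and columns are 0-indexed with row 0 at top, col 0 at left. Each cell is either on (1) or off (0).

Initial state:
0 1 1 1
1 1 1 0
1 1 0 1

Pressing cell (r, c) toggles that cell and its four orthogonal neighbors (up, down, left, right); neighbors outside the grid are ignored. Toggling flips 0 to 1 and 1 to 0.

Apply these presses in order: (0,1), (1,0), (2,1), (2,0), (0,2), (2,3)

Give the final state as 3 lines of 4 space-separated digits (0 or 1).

After press 1 at (0,1):
1 0 0 1
1 0 1 0
1 1 0 1

After press 2 at (1,0):
0 0 0 1
0 1 1 0
0 1 0 1

After press 3 at (2,1):
0 0 0 1
0 0 1 0
1 0 1 1

After press 4 at (2,0):
0 0 0 1
1 0 1 0
0 1 1 1

After press 5 at (0,2):
0 1 1 0
1 0 0 0
0 1 1 1

After press 6 at (2,3):
0 1 1 0
1 0 0 1
0 1 0 0

Answer: 0 1 1 0
1 0 0 1
0 1 0 0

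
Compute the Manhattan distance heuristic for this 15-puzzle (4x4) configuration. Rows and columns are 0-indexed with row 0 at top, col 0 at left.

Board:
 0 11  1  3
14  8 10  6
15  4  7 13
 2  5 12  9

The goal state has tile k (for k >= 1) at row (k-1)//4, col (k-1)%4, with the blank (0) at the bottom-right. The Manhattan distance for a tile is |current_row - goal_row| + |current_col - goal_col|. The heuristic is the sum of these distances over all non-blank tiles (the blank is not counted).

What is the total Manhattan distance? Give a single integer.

Tile 11: at (0,1), goal (2,2), distance |0-2|+|1-2| = 3
Tile 1: at (0,2), goal (0,0), distance |0-0|+|2-0| = 2
Tile 3: at (0,3), goal (0,2), distance |0-0|+|3-2| = 1
Tile 14: at (1,0), goal (3,1), distance |1-3|+|0-1| = 3
Tile 8: at (1,1), goal (1,3), distance |1-1|+|1-3| = 2
Tile 10: at (1,2), goal (2,1), distance |1-2|+|2-1| = 2
Tile 6: at (1,3), goal (1,1), distance |1-1|+|3-1| = 2
Tile 15: at (2,0), goal (3,2), distance |2-3|+|0-2| = 3
Tile 4: at (2,1), goal (0,3), distance |2-0|+|1-3| = 4
Tile 7: at (2,2), goal (1,2), distance |2-1|+|2-2| = 1
Tile 13: at (2,3), goal (3,0), distance |2-3|+|3-0| = 4
Tile 2: at (3,0), goal (0,1), distance |3-0|+|0-1| = 4
Tile 5: at (3,1), goal (1,0), distance |3-1|+|1-0| = 3
Tile 12: at (3,2), goal (2,3), distance |3-2|+|2-3| = 2
Tile 9: at (3,3), goal (2,0), distance |3-2|+|3-0| = 4
Sum: 3 + 2 + 1 + 3 + 2 + 2 + 2 + 3 + 4 + 1 + 4 + 4 + 3 + 2 + 4 = 40

Answer: 40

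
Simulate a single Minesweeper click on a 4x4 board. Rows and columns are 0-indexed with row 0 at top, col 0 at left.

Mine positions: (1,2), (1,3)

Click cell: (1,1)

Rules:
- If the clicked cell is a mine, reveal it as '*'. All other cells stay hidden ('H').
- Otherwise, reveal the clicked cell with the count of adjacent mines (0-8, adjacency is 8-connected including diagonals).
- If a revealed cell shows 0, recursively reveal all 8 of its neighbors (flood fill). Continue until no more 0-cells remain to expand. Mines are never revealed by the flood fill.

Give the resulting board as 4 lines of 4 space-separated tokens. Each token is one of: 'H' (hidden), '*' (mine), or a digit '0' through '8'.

H H H H
H 1 H H
H H H H
H H H H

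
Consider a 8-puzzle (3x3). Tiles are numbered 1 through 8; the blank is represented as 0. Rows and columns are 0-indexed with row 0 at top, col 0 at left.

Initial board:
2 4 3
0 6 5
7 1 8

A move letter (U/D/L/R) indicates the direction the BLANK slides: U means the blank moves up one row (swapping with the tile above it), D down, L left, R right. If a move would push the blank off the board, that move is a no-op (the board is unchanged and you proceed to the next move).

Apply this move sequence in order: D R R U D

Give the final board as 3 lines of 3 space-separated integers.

Answer: 2 4 3
7 6 5
1 8 0

Derivation:
After move 1 (D):
2 4 3
7 6 5
0 1 8

After move 2 (R):
2 4 3
7 6 5
1 0 8

After move 3 (R):
2 4 3
7 6 5
1 8 0

After move 4 (U):
2 4 3
7 6 0
1 8 5

After move 5 (D):
2 4 3
7 6 5
1 8 0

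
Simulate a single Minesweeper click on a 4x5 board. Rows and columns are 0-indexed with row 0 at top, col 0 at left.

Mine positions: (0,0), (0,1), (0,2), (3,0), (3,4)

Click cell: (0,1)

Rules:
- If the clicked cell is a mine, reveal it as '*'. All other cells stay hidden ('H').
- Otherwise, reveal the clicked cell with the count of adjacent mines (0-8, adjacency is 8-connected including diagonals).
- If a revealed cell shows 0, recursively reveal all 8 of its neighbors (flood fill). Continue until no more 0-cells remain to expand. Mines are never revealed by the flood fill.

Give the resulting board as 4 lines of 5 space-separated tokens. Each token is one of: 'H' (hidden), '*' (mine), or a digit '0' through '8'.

H * H H H
H H H H H
H H H H H
H H H H H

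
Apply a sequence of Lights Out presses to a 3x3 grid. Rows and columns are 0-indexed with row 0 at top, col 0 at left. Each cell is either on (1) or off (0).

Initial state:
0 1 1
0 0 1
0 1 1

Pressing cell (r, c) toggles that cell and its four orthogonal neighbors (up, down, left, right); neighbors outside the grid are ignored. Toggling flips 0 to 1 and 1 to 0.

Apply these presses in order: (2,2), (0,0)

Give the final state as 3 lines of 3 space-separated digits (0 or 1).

Answer: 1 0 1
1 0 0
0 0 0

Derivation:
After press 1 at (2,2):
0 1 1
0 0 0
0 0 0

After press 2 at (0,0):
1 0 1
1 0 0
0 0 0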